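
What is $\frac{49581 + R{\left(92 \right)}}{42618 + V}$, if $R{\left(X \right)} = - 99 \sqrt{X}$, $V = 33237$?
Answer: $\frac{16527}{25285} - \frac{66 \sqrt{23}}{25285} \approx 0.64111$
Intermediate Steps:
$\frac{49581 + R{\left(92 \right)}}{42618 + V} = \frac{49581 - 99 \sqrt{92}}{42618 + 33237} = \frac{49581 - 99 \cdot 2 \sqrt{23}}{75855} = \left(49581 - 198 \sqrt{23}\right) \frac{1}{75855} = \frac{16527}{25285} - \frac{66 \sqrt{23}}{25285}$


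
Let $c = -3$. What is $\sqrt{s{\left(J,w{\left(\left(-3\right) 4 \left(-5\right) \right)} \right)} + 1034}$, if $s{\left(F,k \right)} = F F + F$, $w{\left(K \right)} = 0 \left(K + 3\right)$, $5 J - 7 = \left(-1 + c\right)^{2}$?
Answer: $\frac{\sqrt{26494}}{5} \approx 32.554$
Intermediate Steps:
$J = \frac{23}{5}$ ($J = \frac{7}{5} + \frac{\left(-1 - 3\right)^{2}}{5} = \frac{7}{5} + \frac{\left(-4\right)^{2}}{5} = \frac{7}{5} + \frac{1}{5} \cdot 16 = \frac{7}{5} + \frac{16}{5} = \frac{23}{5} \approx 4.6$)
$w{\left(K \right)} = 0$ ($w{\left(K \right)} = 0 \left(3 + K\right) = 0$)
$s{\left(F,k \right)} = F + F^{2}$ ($s{\left(F,k \right)} = F^{2} + F = F + F^{2}$)
$\sqrt{s{\left(J,w{\left(\left(-3\right) 4 \left(-5\right) \right)} \right)} + 1034} = \sqrt{\frac{23 \left(1 + \frac{23}{5}\right)}{5} + 1034} = \sqrt{\frac{23}{5} \cdot \frac{28}{5} + 1034} = \sqrt{\frac{644}{25} + 1034} = \sqrt{\frac{26494}{25}} = \frac{\sqrt{26494}}{5}$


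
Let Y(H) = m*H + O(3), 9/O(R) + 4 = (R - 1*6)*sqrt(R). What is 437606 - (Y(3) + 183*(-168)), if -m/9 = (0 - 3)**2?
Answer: 5154487/11 + 27*sqrt(3)/11 ≈ 4.6859e+5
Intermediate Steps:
O(R) = 9/(-4 + sqrt(R)*(-6 + R)) (O(R) = 9/(-4 + (R - 1*6)*sqrt(R)) = 9/(-4 + (R - 6)*sqrt(R)) = 9/(-4 + (-6 + R)*sqrt(R)) = 9/(-4 + sqrt(R)*(-6 + R)))
m = -81 (m = -9*(0 - 3)**2 = -9*(-3)**2 = -9*9 = -81)
Y(H) = -81*H + 9/(-4 - 3*sqrt(3)) (Y(H) = -81*H + 9/(-4 + 3**(3/2) - 6*sqrt(3)) = -81*H + 9/(-4 + 3*sqrt(3) - 6*sqrt(3)) = -81*H + 9/(-4 - 3*sqrt(3)))
437606 - (Y(3) + 183*(-168)) = 437606 - ((36/11 - 81*3 - 27*sqrt(3)/11) + 183*(-168)) = 437606 - ((36/11 - 243 - 27*sqrt(3)/11) - 30744) = 437606 - ((-2637/11 - 27*sqrt(3)/11) - 30744) = 437606 - (-340821/11 - 27*sqrt(3)/11) = 437606 + (340821/11 + 27*sqrt(3)/11) = 5154487/11 + 27*sqrt(3)/11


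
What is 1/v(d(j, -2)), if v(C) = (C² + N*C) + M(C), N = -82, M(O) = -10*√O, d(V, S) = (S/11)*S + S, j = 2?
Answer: 5566/768415 + 1331*I*√22/9220980 ≈ 0.0072435 + 0.00067704*I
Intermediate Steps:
d(V, S) = S + S²/11 (d(V, S) = (S*(1/11))*S + S = (S/11)*S + S = S²/11 + S = S + S²/11)
v(C) = C² - 82*C - 10*√C (v(C) = (C² - 82*C) - 10*√C = C² - 82*C - 10*√C)
1/v(d(j, -2)) = 1/(((1/11)*(-2)*(11 - 2))² - 82*(-2)*(11 - 2)/11 - 10*I*√22*√(11 - 2)/11) = 1/(((1/11)*(-2)*9)² - 82*(-2)*9/11 - 10*3*I*√22/11) = 1/((-18/11)² - 82*(-18/11) - 30*I*√22/11) = 1/(324/121 + 1476/11 - 30*I*√22/11) = 1/(16560/121 - 30*I*√22/11)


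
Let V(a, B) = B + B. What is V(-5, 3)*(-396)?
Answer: -2376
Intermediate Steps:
V(a, B) = 2*B
V(-5, 3)*(-396) = (2*3)*(-396) = 6*(-396) = -2376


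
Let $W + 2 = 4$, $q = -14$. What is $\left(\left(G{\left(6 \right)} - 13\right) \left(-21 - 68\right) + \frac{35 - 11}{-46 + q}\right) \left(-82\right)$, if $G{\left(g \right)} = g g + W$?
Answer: $\frac{912414}{5} \approx 1.8248 \cdot 10^{5}$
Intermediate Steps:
$W = 2$ ($W = -2 + 4 = 2$)
$G{\left(g \right)} = 2 + g^{2}$ ($G{\left(g \right)} = g g + 2 = g^{2} + 2 = 2 + g^{2}$)
$\left(\left(G{\left(6 \right)} - 13\right) \left(-21 - 68\right) + \frac{35 - 11}{-46 + q}\right) \left(-82\right) = \left(\left(\left(2 + 6^{2}\right) - 13\right) \left(-21 - 68\right) + \frac{35 - 11}{-46 - 14}\right) \left(-82\right) = \left(\left(\left(2 + 36\right) - 13\right) \left(-89\right) + \frac{24}{-60}\right) \left(-82\right) = \left(\left(38 - 13\right) \left(-89\right) + 24 \left(- \frac{1}{60}\right)\right) \left(-82\right) = \left(25 \left(-89\right) - \frac{2}{5}\right) \left(-82\right) = \left(-2225 - \frac{2}{5}\right) \left(-82\right) = \left(- \frac{11127}{5}\right) \left(-82\right) = \frac{912414}{5}$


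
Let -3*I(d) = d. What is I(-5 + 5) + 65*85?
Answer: 5525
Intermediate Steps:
I(d) = -d/3
I(-5 + 5) + 65*85 = -(-5 + 5)/3 + 65*85 = -⅓*0 + 5525 = 0 + 5525 = 5525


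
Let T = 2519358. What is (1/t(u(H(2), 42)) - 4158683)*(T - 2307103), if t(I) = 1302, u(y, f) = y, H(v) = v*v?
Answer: -1149277040522575/1302 ≈ -8.8270e+11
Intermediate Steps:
H(v) = v²
(1/t(u(H(2), 42)) - 4158683)*(T - 2307103) = (1/1302 - 4158683)*(2519358 - 2307103) = (1/1302 - 4158683)*212255 = -5414605265/1302*212255 = -1149277040522575/1302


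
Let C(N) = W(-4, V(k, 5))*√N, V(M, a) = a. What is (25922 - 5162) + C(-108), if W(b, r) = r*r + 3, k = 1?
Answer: 20760 + 168*I*√3 ≈ 20760.0 + 290.98*I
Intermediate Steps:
W(b, r) = 3 + r² (W(b, r) = r² + 3 = 3 + r²)
C(N) = 28*√N (C(N) = (3 + 5²)*√N = (3 + 25)*√N = 28*√N)
(25922 - 5162) + C(-108) = (25922 - 5162) + 28*√(-108) = 20760 + 28*(6*I*√3) = 20760 + 168*I*√3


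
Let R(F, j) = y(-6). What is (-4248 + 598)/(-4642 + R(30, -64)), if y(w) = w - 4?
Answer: 1825/2326 ≈ 0.78461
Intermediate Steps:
y(w) = -4 + w
R(F, j) = -10 (R(F, j) = -4 - 6 = -10)
(-4248 + 598)/(-4642 + R(30, -64)) = (-4248 + 598)/(-4642 - 10) = -3650/(-4652) = -3650*(-1/4652) = 1825/2326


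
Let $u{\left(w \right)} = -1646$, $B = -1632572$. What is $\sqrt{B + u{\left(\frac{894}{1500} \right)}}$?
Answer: $i \sqrt{1634218} \approx 1278.4 i$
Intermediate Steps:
$\sqrt{B + u{\left(\frac{894}{1500} \right)}} = \sqrt{-1632572 - 1646} = \sqrt{-1634218} = i \sqrt{1634218}$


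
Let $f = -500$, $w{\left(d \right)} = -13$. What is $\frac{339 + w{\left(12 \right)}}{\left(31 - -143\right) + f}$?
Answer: $-1$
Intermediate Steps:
$\frac{339 + w{\left(12 \right)}}{\left(31 - -143\right) + f} = \frac{339 - 13}{\left(31 - -143\right) - 500} = \frac{326}{\left(31 + 143\right) - 500} = \frac{326}{174 - 500} = \frac{326}{-326} = 326 \left(- \frac{1}{326}\right) = -1$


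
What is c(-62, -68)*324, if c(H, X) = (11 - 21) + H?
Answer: -23328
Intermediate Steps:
c(H, X) = -10 + H
c(-62, -68)*324 = (-10 - 62)*324 = -72*324 = -23328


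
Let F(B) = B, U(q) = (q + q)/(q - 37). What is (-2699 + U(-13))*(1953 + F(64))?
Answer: -136070854/25 ≈ -5.4428e+6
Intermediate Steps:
U(q) = 2*q/(-37 + q) (U(q) = (2*q)/(-37 + q) = 2*q/(-37 + q))
(-2699 + U(-13))*(1953 + F(64)) = (-2699 + 2*(-13)/(-37 - 13))*(1953 + 64) = (-2699 + 2*(-13)/(-50))*2017 = (-2699 + 2*(-13)*(-1/50))*2017 = (-2699 + 13/25)*2017 = -67462/25*2017 = -136070854/25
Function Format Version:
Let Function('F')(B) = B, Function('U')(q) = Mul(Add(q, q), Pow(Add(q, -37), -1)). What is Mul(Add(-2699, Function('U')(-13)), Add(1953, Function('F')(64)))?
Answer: Rational(-136070854, 25) ≈ -5.4428e+6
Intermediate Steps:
Function('U')(q) = Mul(2, q, Pow(Add(-37, q), -1)) (Function('U')(q) = Mul(Mul(2, q), Pow(Add(-37, q), -1)) = Mul(2, q, Pow(Add(-37, q), -1)))
Mul(Add(-2699, Function('U')(-13)), Add(1953, Function('F')(64))) = Mul(Add(-2699, Mul(2, -13, Pow(Add(-37, -13), -1))), Add(1953, 64)) = Mul(Add(-2699, Mul(2, -13, Pow(-50, -1))), 2017) = Mul(Add(-2699, Mul(2, -13, Rational(-1, 50))), 2017) = Mul(Add(-2699, Rational(13, 25)), 2017) = Mul(Rational(-67462, 25), 2017) = Rational(-136070854, 25)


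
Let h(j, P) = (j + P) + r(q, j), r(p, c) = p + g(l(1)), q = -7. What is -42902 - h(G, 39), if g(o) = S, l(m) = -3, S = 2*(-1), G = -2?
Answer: -42930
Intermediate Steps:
S = -2
g(o) = -2
r(p, c) = -2 + p (r(p, c) = p - 2 = -2 + p)
h(j, P) = -9 + P + j (h(j, P) = (j + P) + (-2 - 7) = (P + j) - 9 = -9 + P + j)
-42902 - h(G, 39) = -42902 - (-9 + 39 - 2) = -42902 - 1*28 = -42902 - 28 = -42930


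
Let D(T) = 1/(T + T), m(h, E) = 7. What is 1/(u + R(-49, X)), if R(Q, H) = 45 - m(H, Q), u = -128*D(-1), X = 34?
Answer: 1/102 ≈ 0.0098039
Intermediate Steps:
D(T) = 1/(2*T)
u = 64 (u = -64/(-1) = -64*(-1) = -128*(-½) = 64)
R(Q, H) = 38 (R(Q, H) = 45 - 1*7 = 45 - 7 = 38)
1/(u + R(-49, X)) = 1/(64 + 38) = 1/102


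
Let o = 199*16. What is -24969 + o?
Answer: -21785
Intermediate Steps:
o = 3184
-24969 + o = -24969 + 3184 = -21785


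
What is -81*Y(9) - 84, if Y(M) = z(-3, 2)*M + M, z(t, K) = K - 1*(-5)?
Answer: -5916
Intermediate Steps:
z(t, K) = 5 + K (z(t, K) = K + 5 = 5 + K)
Y(M) = 8*M (Y(M) = (5 + 2)*M + M = 7*M + M = 8*M)
-81*Y(9) - 84 = -648*9 - 84 = -81*72 - 84 = -5832 - 84 = -5916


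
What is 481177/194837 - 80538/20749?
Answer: -5707840733/4042672913 ≈ -1.4119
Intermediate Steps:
481177/194837 - 80538/20749 = -5707840733/4042672913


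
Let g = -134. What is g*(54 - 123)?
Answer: 9246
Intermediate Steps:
g*(54 - 123) = -134*(54 - 123) = -134*(-69) = 9246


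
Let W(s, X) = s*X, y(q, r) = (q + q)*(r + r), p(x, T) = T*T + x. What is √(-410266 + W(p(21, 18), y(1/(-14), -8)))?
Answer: I*√20064394/7 ≈ 639.9*I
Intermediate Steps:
p(x, T) = x + T² (p(x, T) = T² + x = x + T²)
y(q, r) = 4*q*r (y(q, r) = (2*q)*(2*r) = 4*q*r)
W(s, X) = X*s
√(-410266 + W(p(21, 18), y(1/(-14), -8))) = √(-410266 + (4*(-8)/(-14))*(21 + 18²)) = √(-410266 + (4*(-1/14)*(-8))*(21 + 324)) = √(-410266 + (16/7)*345) = √(-410266 + 5520/7) = √(-2866342/7) = I*√20064394/7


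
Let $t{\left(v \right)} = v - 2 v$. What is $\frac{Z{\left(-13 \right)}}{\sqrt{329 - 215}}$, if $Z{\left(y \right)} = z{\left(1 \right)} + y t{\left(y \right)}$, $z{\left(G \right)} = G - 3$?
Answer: $- \frac{3 \sqrt{114}}{2} \approx -16.016$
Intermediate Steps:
$t{\left(v \right)} = - v$
$z{\left(G \right)} = -3 + G$
$Z{\left(y \right)} = -2 - y^{2}$ ($Z{\left(y \right)} = \left(-3 + 1\right) + y \left(- y\right) = -2 - y^{2}$)
$\frac{Z{\left(-13 \right)}}{\sqrt{329 - 215}} = \frac{-2 - \left(-13\right)^{2}}{\sqrt{329 - 215}} = \frac{-2 - 169}{\sqrt{114}} = \left(-2 - 169\right) \frac{\sqrt{114}}{114} = - 171 \frac{\sqrt{114}}{114} = - \frac{3 \sqrt{114}}{2}$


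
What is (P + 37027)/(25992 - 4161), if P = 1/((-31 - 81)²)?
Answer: 464466689/273848064 ≈ 1.6961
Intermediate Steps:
P = 1/12544 (P = 1/((-112)²) = 1/12544 ≈ 7.9719e-5)
(P + 37027)/(25992 - 4161) = (1/12544 + 37027)/(25992 - 4161) = (464466689/12544)/21831 = (464466689/12544)*(1/21831) = 464466689/273848064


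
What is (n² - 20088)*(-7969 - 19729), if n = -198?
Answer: -529474968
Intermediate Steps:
(n² - 20088)*(-7969 - 19729) = ((-198)² - 20088)*(-7969 - 19729) = (39204 - 20088)*(-27698) = 19116*(-27698) = -529474968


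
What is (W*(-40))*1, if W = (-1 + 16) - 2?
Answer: -520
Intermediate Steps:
W = 13 (W = 15 - 2 = 13)
(W*(-40))*1 = (13*(-40))*1 = -520*1 = -520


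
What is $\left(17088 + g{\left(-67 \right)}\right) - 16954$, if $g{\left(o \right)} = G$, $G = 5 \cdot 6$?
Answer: $164$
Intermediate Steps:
$G = 30$
$g{\left(o \right)} = 30$
$\left(17088 + g{\left(-67 \right)}\right) - 16954 = \left(17088 + 30\right) - 16954 = 17118 - 16954 = 164$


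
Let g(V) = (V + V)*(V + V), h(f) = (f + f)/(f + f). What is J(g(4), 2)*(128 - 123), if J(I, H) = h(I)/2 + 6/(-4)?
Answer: -5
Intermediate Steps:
h(f) = 1 (h(f) = (2*f)/((2*f)) = (2*f)*(1/(2*f)) = 1)
g(V) = 4*V² (g(V) = (2*V)*(2*V) = 4*V²)
J(I, H) = -1 (J(I, H) = 1/2 + 6/(-4) = 1*(½) + 6*(-¼) = ½ - 3/2 = -1)
J(g(4), 2)*(128 - 123) = -(128 - 123) = -1*5 = -5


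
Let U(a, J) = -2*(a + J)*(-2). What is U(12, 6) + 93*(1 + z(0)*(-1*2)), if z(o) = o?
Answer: 165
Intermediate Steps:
U(a, J) = 4*J + 4*a (U(a, J) = -2*(J + a)*(-2) = (-2*J - 2*a)*(-2) = 4*J + 4*a)
U(12, 6) + 93*(1 + z(0)*(-1*2)) = (4*6 + 4*12) + 93*(1 + 0*(-1*2)) = (24 + 48) + 93*(1 + 0*(-2)) = 72 + 93*(1 + 0) = 72 + 93*1 = 72 + 93 = 165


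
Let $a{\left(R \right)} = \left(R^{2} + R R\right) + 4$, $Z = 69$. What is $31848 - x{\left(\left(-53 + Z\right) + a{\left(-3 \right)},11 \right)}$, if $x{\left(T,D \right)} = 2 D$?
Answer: $31826$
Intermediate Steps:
$a{\left(R \right)} = 4 + 2 R^{2}$ ($a{\left(R \right)} = \left(R^{2} + R^{2}\right) + 4 = 2 R^{2} + 4 = 4 + 2 R^{2}$)
$31848 - x{\left(\left(-53 + Z\right) + a{\left(-3 \right)},11 \right)} = 31848 - 2 \cdot 11 = 31848 - 22 = 31826$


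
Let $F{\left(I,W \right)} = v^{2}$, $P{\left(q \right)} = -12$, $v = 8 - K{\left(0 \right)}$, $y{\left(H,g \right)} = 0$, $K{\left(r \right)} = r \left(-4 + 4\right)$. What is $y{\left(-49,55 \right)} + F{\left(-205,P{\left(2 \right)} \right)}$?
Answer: $64$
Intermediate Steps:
$K{\left(r \right)} = 0$ ($K{\left(r \right)} = r 0 = 0$)
$v = 8$ ($v = 8 - 0 = 8 + 0 = 8$)
$F{\left(I,W \right)} = 64$ ($F{\left(I,W \right)} = 8^{2} = 64$)
$y{\left(-49,55 \right)} + F{\left(-205,P{\left(2 \right)} \right)} = 0 + 64 = 64$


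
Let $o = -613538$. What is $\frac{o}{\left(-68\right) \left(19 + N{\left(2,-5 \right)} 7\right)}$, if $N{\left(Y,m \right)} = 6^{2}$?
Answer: $\frac{306769}{9214} \approx 33.294$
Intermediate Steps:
$N{\left(Y,m \right)} = 36$
$\frac{o}{\left(-68\right) \left(19 + N{\left(2,-5 \right)} 7\right)} = - \frac{613538}{\left(-68\right) \left(19 + 36 \cdot 7\right)} = - \frac{613538}{\left(-68\right) \left(19 + 252\right)} = - \frac{613538}{\left(-68\right) 271} = - \frac{613538}{-18428} = \left(-613538\right) \left(- \frac{1}{18428}\right) = \frac{306769}{9214}$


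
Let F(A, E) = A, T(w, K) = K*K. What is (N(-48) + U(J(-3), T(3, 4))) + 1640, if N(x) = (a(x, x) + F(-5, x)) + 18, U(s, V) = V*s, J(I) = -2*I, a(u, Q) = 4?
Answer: 1753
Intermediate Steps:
T(w, K) = K²
N(x) = 17 (N(x) = (4 - 5) + 18 = -1 + 18 = 17)
(N(-48) + U(J(-3), T(3, 4))) + 1640 = (17 + 4²*(-2*(-3))) + 1640 = (17 + 16*6) + 1640 = (17 + 96) + 1640 = 113 + 1640 = 1753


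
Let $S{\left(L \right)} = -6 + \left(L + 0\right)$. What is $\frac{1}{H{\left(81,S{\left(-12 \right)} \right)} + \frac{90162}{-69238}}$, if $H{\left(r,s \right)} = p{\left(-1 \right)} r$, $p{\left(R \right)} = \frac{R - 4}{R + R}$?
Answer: $\frac{69238}{13930533} \approx 0.0049702$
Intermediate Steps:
$p{\left(R \right)} = \frac{-4 + R}{2 R}$
$S{\left(L \right)} = -6 + L$
$H{\left(r,s \right)} = \frac{5 r}{2}$ ($H{\left(r,s \right)} = \frac{-4 - 1}{2 \left(-1\right)} r = \frac{1}{2} \left(-1\right) \left(-5\right) r = \frac{5 r}{2}$)
$\frac{1}{H{\left(81,S{\left(-12 \right)} \right)} + \frac{90162}{-69238}} = \frac{1}{\frac{5}{2} \cdot 81 + \frac{90162}{-69238}} = \frac{1}{\frac{405}{2} + 90162 \left(- \frac{1}{69238}\right)} = \frac{1}{\frac{405}{2} - \frac{45081}{34619}} = \frac{1}{\frac{13930533}{69238}} = \frac{69238}{13930533}$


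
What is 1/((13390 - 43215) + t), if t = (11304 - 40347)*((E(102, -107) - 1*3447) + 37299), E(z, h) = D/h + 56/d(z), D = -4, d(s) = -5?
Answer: -535/525835056839 ≈ -1.0174e-9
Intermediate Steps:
E(z, h) = -56/5 - 4/h (E(z, h) = -4/h + 56/(-5) = -4/h + 56*(-1/5) = -4/h - 56/5 = -56/5 - 4/h)
t = -525819100464/535 (t = (11304 - 40347)*(((-56/5 - 4/(-107)) - 1*3447) + 37299) = -29043*(((-56/5 - 4*(-1/107)) - 3447) + 37299) = -29043*(((-56/5 + 4/107) - 3447) + 37299) = -29043*((-5972/535 - 3447) + 37299) = -29043*(-1850117/535 + 37299) = -29043*18104848/535 = -525819100464/535 ≈ -9.8284e+8)
1/((13390 - 43215) + t) = 1/((13390 - 43215) - 525819100464/535) = 1/(-29825 - 525819100464/535) = 1/(-525835056839/535) = -535/525835056839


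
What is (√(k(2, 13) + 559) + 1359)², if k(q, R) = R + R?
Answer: 1847466 + 8154*√65 ≈ 1.9132e+6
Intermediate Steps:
k(q, R) = 2*R
(√(k(2, 13) + 559) + 1359)² = (√(2*13 + 559) + 1359)² = (√(26 + 559) + 1359)² = (√585 + 1359)² = (3*√65 + 1359)² = (1359 + 3*√65)²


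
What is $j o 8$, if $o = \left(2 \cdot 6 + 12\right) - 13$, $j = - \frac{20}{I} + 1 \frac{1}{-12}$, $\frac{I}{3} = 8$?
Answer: $- \frac{242}{3} \approx -80.667$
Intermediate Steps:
$I = 24$ ($I = 3 \cdot 8 = 24$)
$j = - \frac{11}{12}$ ($j = - \frac{20}{24} + 1 \frac{1}{-12} = \left(-20\right) \frac{1}{24} + 1 \left(- \frac{1}{12}\right) = - \frac{5}{6} - \frac{1}{12} = - \frac{11}{12} \approx -0.91667$)
$o = 11$ ($o = \left(12 + 12\right) - 13 = 24 - 13 = 11$)
$j o 8 = \left(- \frac{11}{12}\right) 11 \cdot 8 = \left(- \frac{121}{12}\right) 8 = - \frac{242}{3}$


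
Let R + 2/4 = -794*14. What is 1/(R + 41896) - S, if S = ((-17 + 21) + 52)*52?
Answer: -179259806/61559 ≈ -2912.0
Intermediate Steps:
R = -22233/2 (R = -1/2 - 794*14 = -1/2 - 11116 = -22233/2 ≈ -11117.)
S = 2912 (S = (4 + 52)*52 = 56*52 = 2912)
1/(R + 41896) - S = 1/(-22233/2 + 41896) - 1*2912 = 1/(61559/2) - 2912 = 2/61559 - 2912 = -179259806/61559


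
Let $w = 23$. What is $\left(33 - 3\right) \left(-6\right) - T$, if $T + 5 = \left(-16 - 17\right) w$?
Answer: $584$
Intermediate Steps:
$T = -764$ ($T = -5 + \left(-16 - 17\right) 23 = -5 - 759 = -764$)
$\left(33 - 3\right) \left(-6\right) - T = \left(33 - 3\right) \left(-6\right) - -764 = 30 \left(-6\right) + 764 = -180 + 764 = 584$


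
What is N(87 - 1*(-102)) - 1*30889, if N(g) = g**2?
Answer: 4832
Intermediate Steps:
N(87 - 1*(-102)) - 1*30889 = (87 - 1*(-102))**2 - 1*30889 = (87 + 102)**2 - 30889 = 189**2 - 30889 = 35721 - 30889 = 4832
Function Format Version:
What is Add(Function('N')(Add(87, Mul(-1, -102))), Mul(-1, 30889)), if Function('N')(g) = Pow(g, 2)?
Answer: 4832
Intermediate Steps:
Add(Function('N')(Add(87, Mul(-1, -102))), Mul(-1, 30889)) = Add(Pow(Add(87, Mul(-1, -102)), 2), Mul(-1, 30889)) = Add(Pow(Add(87, 102), 2), -30889) = Add(Pow(189, 2), -30889) = Add(35721, -30889) = 4832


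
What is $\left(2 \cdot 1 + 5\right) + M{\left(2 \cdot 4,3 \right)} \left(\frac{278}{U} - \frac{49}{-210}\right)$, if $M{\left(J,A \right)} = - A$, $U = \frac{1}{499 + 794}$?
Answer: $- \frac{10783557}{10} \approx -1.0784 \cdot 10^{6}$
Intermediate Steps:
$U = \frac{1}{1293} \approx 0.0007734$
$\left(2 \cdot 1 + 5\right) + M{\left(2 \cdot 4,3 \right)} \left(\frac{278}{U} - \frac{49}{-210}\right) = \left(2 \cdot 1 + 5\right) + \left(-1\right) 3 \left(278 \frac{1}{\frac{1}{1293}} - \frac{49}{-210}\right) = \left(2 + 5\right) - 3 \left(278 \cdot 1293 - - \frac{7}{30}\right) = 7 - 3 \left(359454 + \frac{7}{30}\right) = 7 - \frac{10783627}{10} = - \frac{10783557}{10}$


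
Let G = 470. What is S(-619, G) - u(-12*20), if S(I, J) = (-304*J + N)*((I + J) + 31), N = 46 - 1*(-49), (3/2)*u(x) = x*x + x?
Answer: 16810390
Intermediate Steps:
u(x) = 2*x/3 + 2*x²/3 (u(x) = 2*(x*x + x)/3 = 2*(x² + x)/3 = 2*(x + x²)/3 = 2*x/3 + 2*x²/3)
N = 95 (N = 46 + 49 = 95)
S(I, J) = (95 - 304*J)*(31 + I + J) (S(I, J) = (-304*J + 95)*((I + J) + 31) = (95 - 304*J)*(31 + I + J))
S(-619, G) - u(-12*20) = (2945 - 9329*470 - 304*470² + 95*(-619) - 304*(-619)*470) - 2*(-12*20)*(1 - 12*20)/3 = (2945 - 4384630 - 304*220900 - 58805 + 88442720) - 2*(-240)*(1 - 240)/3 = (2945 - 4384630 - 67153600 - 58805 + 88442720) - 2*(-240)*(-239)/3 = 16848630 - 1*38240 = 16848630 - 38240 = 16810390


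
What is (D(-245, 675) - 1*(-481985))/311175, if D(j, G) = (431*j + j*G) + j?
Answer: 42154/62235 ≈ 0.67734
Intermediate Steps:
D(j, G) = 432*j + G*j (D(j, G) = (431*j + G*j) + j = 432*j + G*j)
(D(-245, 675) - 1*(-481985))/311175 = (-245*(432 + 675) - 1*(-481985))/311175 = (-245*1107 + 481985)*(1/311175) = (-271215 + 481985)*(1/311175) = 210770*(1/311175) = 42154/62235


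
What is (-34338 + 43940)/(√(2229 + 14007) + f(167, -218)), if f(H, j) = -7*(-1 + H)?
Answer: -2789381/333502 - 14403*√451/333502 ≈ -9.2811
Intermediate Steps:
f(H, j) = 7 - 7*H
(-34338 + 43940)/(√(2229 + 14007) + f(167, -218)) = (-34338 + 43940)/(√(2229 + 14007) + (7 - 7*167)) = 9602/(√16236 + (7 - 1169)) = 9602/(6*√451 - 1162) = 9602/(-1162 + 6*√451)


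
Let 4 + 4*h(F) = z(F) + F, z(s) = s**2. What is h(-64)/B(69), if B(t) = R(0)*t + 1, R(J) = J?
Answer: 1007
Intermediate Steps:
B(t) = 1 (B(t) = 0*t + 1 = 0 + 1 = 1)
h(F) = -1 + F/4 + F**2/4 (h(F) = -1 + (F**2 + F)/4 = -1 + (F + F**2)/4 = -1 + (F/4 + F**2/4) = -1 + F/4 + F**2/4)
h(-64)/B(69) = (-1 + (1/4)*(-64) + (1/4)*(-64)**2)/1 = (-1 - 16 + (1/4)*4096)*1 = (-1 - 16 + 1024)*1 = 1007*1 = 1007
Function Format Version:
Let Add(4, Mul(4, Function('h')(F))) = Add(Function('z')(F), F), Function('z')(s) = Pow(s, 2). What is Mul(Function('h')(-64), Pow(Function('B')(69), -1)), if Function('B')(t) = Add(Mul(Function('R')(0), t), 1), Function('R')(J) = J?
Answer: 1007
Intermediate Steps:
Function('B')(t) = 1 (Function('B')(t) = Add(Mul(0, t), 1) = Add(0, 1) = 1)
Function('h')(F) = Add(-1, Mul(Rational(1, 4), F), Mul(Rational(1, 4), Pow(F, 2))) (Function('h')(F) = Add(-1, Mul(Rational(1, 4), Add(Pow(F, 2), F))) = Add(-1, Mul(Rational(1, 4), Add(F, Pow(F, 2)))) = Add(-1, Add(Mul(Rational(1, 4), F), Mul(Rational(1, 4), Pow(F, 2)))) = Add(-1, Mul(Rational(1, 4), F), Mul(Rational(1, 4), Pow(F, 2))))
Mul(Function('h')(-64), Pow(Function('B')(69), -1)) = Mul(Add(-1, Mul(Rational(1, 4), -64), Mul(Rational(1, 4), Pow(-64, 2))), Pow(1, -1)) = Mul(Add(-1, -16, Mul(Rational(1, 4), 4096)), 1) = Mul(Add(-1, -16, 1024), 1) = Mul(1007, 1) = 1007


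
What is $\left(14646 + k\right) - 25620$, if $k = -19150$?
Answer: $-30124$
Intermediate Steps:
$\left(14646 + k\right) - 25620 = \left(14646 - 19150\right) - 25620 = -4504 - 25620 = -30124$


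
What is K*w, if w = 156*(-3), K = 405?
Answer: -189540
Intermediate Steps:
w = -468
K*w = 405*(-468) = -189540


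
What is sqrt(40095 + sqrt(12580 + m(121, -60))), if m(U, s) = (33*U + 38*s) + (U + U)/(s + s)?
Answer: sqrt(36085500 + 30*sqrt(12861885))/30 ≈ 200.54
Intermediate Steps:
m(U, s) = 33*U + 38*s + U/s (m(U, s) = (33*U + 38*s) + (2*U)/((2*s)) = (33*U + 38*s) + (2*U)*(1/(2*s)) = (33*U + 38*s) + U/s = 33*U + 38*s + U/s)
sqrt(40095 + sqrt(12580 + m(121, -60))) = sqrt(40095 + sqrt(12580 + (33*121 + 38*(-60) + 121/(-60)))) = sqrt(40095 + sqrt(12580 + (3993 - 2280 + 121*(-1/60)))) = sqrt(40095 + sqrt(12580 + (3993 - 2280 - 121/60))) = sqrt(40095 + sqrt(12580 + 102659/60)) = sqrt(40095 + sqrt(857459/60)) = sqrt(40095 + sqrt(12861885)/30)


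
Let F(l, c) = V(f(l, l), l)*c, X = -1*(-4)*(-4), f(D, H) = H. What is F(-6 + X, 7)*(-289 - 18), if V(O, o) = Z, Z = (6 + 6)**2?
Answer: -309456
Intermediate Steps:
Z = 144 (Z = 12**2 = 144)
X = -16 (X = 4*(-4) = -16)
V(O, o) = 144
F(l, c) = 144*c
F(-6 + X, 7)*(-289 - 18) = (144*7)*(-289 - 18) = 1008*(-307) = -309456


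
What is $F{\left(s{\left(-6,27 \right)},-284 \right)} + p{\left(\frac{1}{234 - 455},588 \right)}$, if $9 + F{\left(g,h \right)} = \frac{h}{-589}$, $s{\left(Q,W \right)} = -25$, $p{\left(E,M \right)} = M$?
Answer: $\frac{341315}{589} \approx 579.48$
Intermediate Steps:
$F{\left(g,h \right)} = -9 - \frac{h}{589}$ ($F{\left(g,h \right)} = -9 + \frac{h}{-589} = -9 + h \left(- \frac{1}{589}\right) = -9 - \frac{h}{589}$)
$F{\left(s{\left(-6,27 \right)},-284 \right)} + p{\left(\frac{1}{234 - 455},588 \right)} = \left(-9 - - \frac{284}{589}\right) + 588 = \left(-9 + \frac{284}{589}\right) + 588 = - \frac{5017}{589} + 588 = \frac{341315}{589}$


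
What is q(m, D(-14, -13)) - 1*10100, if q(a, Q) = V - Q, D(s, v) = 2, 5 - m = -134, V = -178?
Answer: -10280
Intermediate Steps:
m = 139 (m = 5 - 1*(-134) = 5 + 134 = 139)
q(a, Q) = -178 - Q
q(m, D(-14, -13)) - 1*10100 = (-178 - 1*2) - 1*10100 = (-178 - 2) - 10100 = -180 - 10100 = -10280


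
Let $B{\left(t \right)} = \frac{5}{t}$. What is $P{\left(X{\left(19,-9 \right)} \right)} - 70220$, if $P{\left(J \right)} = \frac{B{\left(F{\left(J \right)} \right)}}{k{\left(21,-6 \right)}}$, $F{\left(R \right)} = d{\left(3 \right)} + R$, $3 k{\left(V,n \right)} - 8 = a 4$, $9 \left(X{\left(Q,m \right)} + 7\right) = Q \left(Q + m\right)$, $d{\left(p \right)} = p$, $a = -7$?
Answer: $- \frac{43255547}{616} \approx -70220.0$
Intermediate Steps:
$X{\left(Q,m \right)} = -7 + \frac{Q \left(Q + m\right)}{9}$
$k{\left(V,n \right)} = - \frac{20}{3}$ ($k{\left(V,n \right)} = \frac{8}{3} + \frac{\left(-7\right) 4}{3} = \frac{8}{3} + \frac{1}{3} \left(-28\right) = \frac{8}{3} - \frac{28}{3} = - \frac{20}{3}$)
$F{\left(R \right)} = 3 + R$
$P{\left(J \right)} = - \frac{3}{4 \left(3 + J\right)}$ ($P{\left(J \right)} = \frac{5 \frac{1}{3 + J}}{- \frac{20}{3}} = \frac{5}{3 + J} \left(- \frac{3}{20}\right) = - \frac{3}{4 \left(3 + J\right)}$)
$P{\left(X{\left(19,-9 \right)} \right)} - 70220 = - \frac{3}{12 + 4 \left(-7 + \frac{19^{2}}{9} + \frac{1}{9} \cdot 19 \left(-9\right)\right)} - 70220 = - \frac{3}{12 + 4 \left(-7 + \frac{1}{9} \cdot 361 - 19\right)} - 70220 = - \frac{3}{12 + 4 \left(-7 + \frac{361}{9} - 19\right)} - 70220 = - \frac{3}{12 + 4 \cdot \frac{127}{9}} - 70220 = - \frac{3}{12 + \frac{508}{9}} - 70220 = - \frac{3}{\frac{616}{9}} - 70220 = \left(-3\right) \frac{9}{616} - 70220 = - \frac{27}{616} - 70220 = - \frac{43255547}{616}$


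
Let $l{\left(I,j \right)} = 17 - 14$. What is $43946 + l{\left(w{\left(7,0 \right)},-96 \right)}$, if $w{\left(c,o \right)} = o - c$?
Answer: $43949$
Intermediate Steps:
$l{\left(I,j \right)} = 3$
$43946 + l{\left(w{\left(7,0 \right)},-96 \right)} = 43946 + 3 = 43949$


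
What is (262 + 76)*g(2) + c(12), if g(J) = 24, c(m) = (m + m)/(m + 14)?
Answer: 105468/13 ≈ 8112.9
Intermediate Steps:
c(m) = 2*m/(14 + m) (c(m) = (2*m)/(14 + m) = 2*m/(14 + m))
(262 + 76)*g(2) + c(12) = (262 + 76)*24 + 2*12/(14 + 12) = 338*24 + 2*12/26 = 8112 + 2*12*(1/26) = 8112 + 12/13 = 105468/13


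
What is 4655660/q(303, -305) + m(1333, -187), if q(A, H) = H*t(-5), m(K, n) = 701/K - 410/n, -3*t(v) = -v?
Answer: 696519287501/76027655 ≈ 9161.4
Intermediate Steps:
t(v) = v/3 (t(v) = -(-1)*v/3 = v/3)
m(K, n) = -410/n + 701/K
q(A, H) = -5*H/3 (q(A, H) = H*((⅓)*(-5)) = H*(-5/3) = -5*H/3)
4655660/q(303, -305) + m(1333, -187) = 4655660/((-5/3*(-305))) + (-410/(-187) + 701/1333) = 4655660/(1525/3) + (-410*(-1/187) + 701*(1/1333)) = 4655660*(3/1525) + (410/187 + 701/1333) = 2793396/305 + 677617/249271 = 696519287501/76027655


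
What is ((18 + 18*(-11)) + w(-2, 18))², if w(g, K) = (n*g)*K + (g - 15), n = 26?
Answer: 1283689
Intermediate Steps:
w(g, K) = -15 + g + 26*K*g (w(g, K) = (26*g)*K + (g - 15) = 26*K*g + (-15 + g) = -15 + g + 26*K*g)
((18 + 18*(-11)) + w(-2, 18))² = ((18 + 18*(-11)) + (-15 - 2 + 26*18*(-2)))² = ((18 - 198) + (-15 - 2 - 936))² = (-180 - 953)² = (-1133)² = 1283689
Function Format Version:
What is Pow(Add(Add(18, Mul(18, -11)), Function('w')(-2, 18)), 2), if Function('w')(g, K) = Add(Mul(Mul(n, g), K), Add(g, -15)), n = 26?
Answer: 1283689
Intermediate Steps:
Function('w')(g, K) = Add(-15, g, Mul(26, K, g)) (Function('w')(g, K) = Add(Mul(Mul(26, g), K), Add(g, -15)) = Add(Mul(26, K, g), Add(-15, g)) = Add(-15, g, Mul(26, K, g)))
Pow(Add(Add(18, Mul(18, -11)), Function('w')(-2, 18)), 2) = Pow(Add(Add(18, Mul(18, -11)), Add(-15, -2, Mul(26, 18, -2))), 2) = Pow(Add(Add(18, -198), Add(-15, -2, -936)), 2) = Pow(Add(-180, -953), 2) = Pow(-1133, 2) = 1283689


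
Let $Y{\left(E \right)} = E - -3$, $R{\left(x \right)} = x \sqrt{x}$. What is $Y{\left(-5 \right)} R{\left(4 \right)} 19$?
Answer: $-304$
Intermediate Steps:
$R{\left(x \right)} = x^{\frac{3}{2}}$
$Y{\left(E \right)} = 3 + E$ ($Y{\left(E \right)} = E + 3 = 3 + E$)
$Y{\left(-5 \right)} R{\left(4 \right)} 19 = \left(3 - 5\right) 4^{\frac{3}{2}} \cdot 19 = \left(-2\right) 8 \cdot 19 = \left(-16\right) 19 = -304$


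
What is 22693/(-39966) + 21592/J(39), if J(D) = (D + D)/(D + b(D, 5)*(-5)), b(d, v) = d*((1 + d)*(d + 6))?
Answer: -3882824973757/39966 ≈ -9.7153e+7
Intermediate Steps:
b(d, v) = d*(1 + d)*(6 + d) (b(d, v) = d*((1 + d)*(6 + d)) = d*(1 + d)*(6 + d))
J(D) = 2*D/(D - 5*D*(6 + D² + 7*D)) (J(D) = (D + D)/(D + (D*(6 + D² + 7*D))*(-5)) = (2*D)/(D - 5*D*(6 + D² + 7*D)) = 2*D/(D - 5*D*(6 + D² + 7*D)))
22693/(-39966) + 21592/J(39) = 22693/(-39966) + 21592/((-2/(29 + 5*39² + 35*39))) = 22693*(-1/39966) + 21592/((-2/(29 + 5*1521 + 1365))) = -22693/39966 + 21592/((-2/(29 + 7605 + 1365))) = -22693/39966 + 21592/((-2/8999)) = -22693/39966 + 21592/((-2*1/8999)) = -22693/39966 + 21592/(-2/8999) = -22693/39966 + 21592*(-8999/2) = -22693/39966 - 97153204 = -3882824973757/39966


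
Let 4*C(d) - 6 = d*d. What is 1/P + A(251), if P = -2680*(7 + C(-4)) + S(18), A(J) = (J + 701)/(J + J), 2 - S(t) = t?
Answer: 15953365/8412516 ≈ 1.8964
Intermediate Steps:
C(d) = 3/2 + d**2/4 (C(d) = 3/2 + (d*d)/4 = 3/2 + d**2/4)
S(t) = 2 - t
A(J) = (701 + J)/(2*J) (A(J) = (701 + J)/((2*J)) = (701 + J)*(1/(2*J)) = (701 + J)/(2*J))
P = -33516 (P = -2680*(7 + (3/2 + (1/4)*(-4)**2)) + (2 - 1*18) = -2680*(7 + (3/2 + (1/4)*16)) + (2 - 18) = -2680*(7 + (3/2 + 4)) - 16 = -2680*(7 + 11/2) - 16 = -2680*25/2 - 16 = -335*100 - 16 = -33500 - 16 = -33516)
1/P + A(251) = 1/(-33516) + (1/2)*(701 + 251)/251 = -1/33516 + (1/2)*(1/251)*952 = -1/33516 + 476/251 = 15953365/8412516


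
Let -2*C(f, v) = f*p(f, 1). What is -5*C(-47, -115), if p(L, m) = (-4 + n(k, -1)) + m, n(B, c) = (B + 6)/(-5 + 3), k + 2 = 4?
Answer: 1645/2 ≈ 822.50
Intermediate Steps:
k = 2 (k = -2 + 4 = 2)
n(B, c) = -3 - B/2 (n(B, c) = (6 + B)/(-2) = (6 + B)*(-½) = -3 - B/2)
p(L, m) = -8 + m (p(L, m) = (-4 + (-3 - ½*2)) + m = (-4 + (-3 - 1)) + m = (-4 - 4) + m = -8 + m)
C(f, v) = 7*f/2 (C(f, v) = -f*(-8 + 1)/2 = -f*(-7)/2 = -(-7)*f/2 = 7*f/2)
-5*C(-47, -115) = -35*(-47)/2 = -5*(-329/2) = 1645/2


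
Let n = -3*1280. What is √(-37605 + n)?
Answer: 3*I*√4605 ≈ 203.58*I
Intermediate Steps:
n = -3840
√(-37605 + n) = √(-37605 - 3840) = √(-41445) = 3*I*√4605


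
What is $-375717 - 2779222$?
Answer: $-3154939$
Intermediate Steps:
$-375717 - 2779222 = -3154939$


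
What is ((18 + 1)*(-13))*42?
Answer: -10374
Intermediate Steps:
((18 + 1)*(-13))*42 = (19*(-13))*42 = -247*42 = -10374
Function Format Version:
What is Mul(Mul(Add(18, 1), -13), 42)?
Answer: -10374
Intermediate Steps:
Mul(Mul(Add(18, 1), -13), 42) = Mul(Mul(19, -13), 42) = Mul(-247, 42) = -10374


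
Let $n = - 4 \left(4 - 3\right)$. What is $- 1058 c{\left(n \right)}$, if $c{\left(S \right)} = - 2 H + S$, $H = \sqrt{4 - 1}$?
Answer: $4232 + 2116 \sqrt{3} \approx 7897.0$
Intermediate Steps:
$H = \sqrt{3} \approx 1.732$
$n = -4$ ($n = \left(-4\right) 1 = -4$)
$c{\left(S \right)} = S - 2 \sqrt{3}$ ($c{\left(S \right)} = - 2 \sqrt{3} + S = S - 2 \sqrt{3}$)
$- 1058 c{\left(n \right)} = - 1058 \left(-4 - 2 \sqrt{3}\right) = 4232 + 2116 \sqrt{3}$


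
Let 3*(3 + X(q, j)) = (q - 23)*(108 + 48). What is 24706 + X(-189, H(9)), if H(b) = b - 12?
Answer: 13679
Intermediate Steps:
H(b) = -12 + b
X(q, j) = -1199 + 52*q (X(q, j) = -3 + ((q - 23)*(108 + 48))/3 = -3 + ((-23 + q)*156)/3 = -3 + (-3588 + 156*q)/3 = -3 + (-1196 + 52*q) = -1199 + 52*q)
24706 + X(-189, H(9)) = 24706 + (-1199 + 52*(-189)) = 24706 + (-1199 - 9828) = 24706 - 11027 = 13679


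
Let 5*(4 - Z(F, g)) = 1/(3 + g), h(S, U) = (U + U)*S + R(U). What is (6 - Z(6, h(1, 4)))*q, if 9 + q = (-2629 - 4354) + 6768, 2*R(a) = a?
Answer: -29344/65 ≈ -451.45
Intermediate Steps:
R(a) = a/2
q = -224 (q = -9 + ((-2629 - 4354) + 6768) = -9 + (-6983 + 6768) = -9 - 215 = -224)
h(S, U) = U/2 + 2*S*U (h(S, U) = (U + U)*S + U/2 = (2*U)*S + U/2 = 2*S*U + U/2 = U/2 + 2*S*U)
Z(F, g) = 4 - 1/(5*(3 + g))
(6 - Z(6, h(1, 4)))*q = (6 - (59 + 20*((1/2)*4*(1 + 4*1)))/(5*(3 + (1/2)*4*(1 + 4*1))))*(-224) = (6 - (59 + 20*((1/2)*4*(1 + 4)))/(5*(3 + (1/2)*4*(1 + 4))))*(-224) = (6 - (59 + 20*((1/2)*4*5))/(5*(3 + (1/2)*4*5)))*(-224) = (6 - (59 + 20*10)/(5*(3 + 10)))*(-224) = (6 - (59 + 200)/(5*13))*(-224) = (6 - 259/(5*13))*(-224) = (6 - 1*259/65)*(-224) = (6 - 259/65)*(-224) = (131/65)*(-224) = -29344/65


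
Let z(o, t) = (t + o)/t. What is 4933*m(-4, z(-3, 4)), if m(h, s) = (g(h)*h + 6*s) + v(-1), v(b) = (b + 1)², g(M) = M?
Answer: 172655/2 ≈ 86328.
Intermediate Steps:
z(o, t) = (o + t)/t
v(b) = (1 + b)²
m(h, s) = h² + 6*s (m(h, s) = (h*h + 6*s) + (1 - 1)² = (h² + 6*s) + 0² = (h² + 6*s) + 0 = h² + 6*s)
4933*m(-4, z(-3, 4)) = 4933*((-4)² + 6*((-3 + 4)/4)) = 4933*(16 + 6*((¼)*1)) = 4933*(16 + 6*(¼)) = 4933*(16 + 3/2) = 4933*(35/2) = 172655/2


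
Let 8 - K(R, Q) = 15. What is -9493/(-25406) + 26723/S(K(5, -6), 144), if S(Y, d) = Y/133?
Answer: -12899556729/25406 ≈ -5.0774e+5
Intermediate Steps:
K(R, Q) = -7 (K(R, Q) = 8 - 1*15 = 8 - 15 = -7)
S(Y, d) = Y/133 (S(Y, d) = Y*(1/133) = Y/133)
-9493/(-25406) + 26723/S(K(5, -6), 144) = -9493/(-25406) + 26723/(((1/133)*(-7))) = -9493*(-1/25406) + 26723/(-1/19) = 9493/25406 + 26723*(-19) = 9493/25406 - 507737 = -12899556729/25406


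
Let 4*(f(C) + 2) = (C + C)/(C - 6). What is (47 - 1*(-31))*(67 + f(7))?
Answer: 5343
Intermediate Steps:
f(C) = -2 + C/(2*(-6 + C)) (f(C) = -2 + ((C + C)/(C - 6))/4 = -2 + ((2*C)/(-6 + C))/4 = -2 + (2*C/(-6 + C))/4 = -2 + C/(2*(-6 + C)))
(47 - 1*(-31))*(67 + f(7)) = (47 - 1*(-31))*(67 + 3*(8 - 1*7)/(2*(-6 + 7))) = (47 + 31)*(67 + (3/2)*(8 - 7)/1) = 78*(67 + (3/2)*1*1) = 78*(67 + 3/2) = 78*(137/2) = 5343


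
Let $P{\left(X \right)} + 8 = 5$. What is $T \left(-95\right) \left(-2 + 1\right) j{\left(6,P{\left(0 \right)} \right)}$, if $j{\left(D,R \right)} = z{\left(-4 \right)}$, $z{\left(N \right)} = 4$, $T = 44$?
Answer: $16720$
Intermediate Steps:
$P{\left(X \right)} = -3$ ($P{\left(X \right)} = -8 + 5 = -3$)
$j{\left(D,R \right)} = 4$
$T \left(-95\right) \left(-2 + 1\right) j{\left(6,P{\left(0 \right)} \right)} = 44 \left(-95\right) \left(-2 + 1\right) 4 = - 4180 \left(\left(-1\right) 4\right) = \left(-4180\right) \left(-4\right) = 16720$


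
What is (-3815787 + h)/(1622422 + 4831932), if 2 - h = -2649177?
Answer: -583304/3227177 ≈ -0.18075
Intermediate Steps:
h = 2649179 (h = 2 - 1*(-2649177) = 2 + 2649177 = 2649179)
(-3815787 + h)/(1622422 + 4831932) = (-3815787 + 2649179)/(1622422 + 4831932) = -1166608/6454354 = -1166608*1/6454354 = -583304/3227177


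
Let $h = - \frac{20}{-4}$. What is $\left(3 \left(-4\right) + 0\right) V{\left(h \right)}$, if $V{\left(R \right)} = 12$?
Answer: $-144$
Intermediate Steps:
$h = 5$ ($h = \left(-20\right) \left(- \frac{1}{4}\right) = 5$)
$\left(3 \left(-4\right) + 0\right) V{\left(h \right)} = \left(3 \left(-4\right) + 0\right) 12 = \left(-12 + 0\right) 12 = \left(-12\right) 12 = -144$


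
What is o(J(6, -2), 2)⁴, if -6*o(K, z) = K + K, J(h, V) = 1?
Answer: 1/81 ≈ 0.012346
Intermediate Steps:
o(K, z) = -K/3 (o(K, z) = -(K + K)/6 = -K/3)
o(J(6, -2), 2)⁴ = (-⅓*1)⁴ = (-⅓)⁴ = 1/81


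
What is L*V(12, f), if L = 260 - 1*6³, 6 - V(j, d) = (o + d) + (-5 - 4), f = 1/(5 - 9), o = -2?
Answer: 759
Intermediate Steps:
f = -¼ (f = 1/(-4) = -¼ ≈ -0.25000)
V(j, d) = 17 - d (V(j, d) = 6 - ((-2 + d) + (-5 - 4)) = 6 - ((-2 + d) - 9) = 6 - (-11 + d) = 6 + (11 - d) = 17 - d)
L = 44 (L = 260 - 1*216 = 260 - 216 = 44)
L*V(12, f) = 44*(17 - 1*(-¼)) = 44*(17 + ¼) = 44*(69/4) = 759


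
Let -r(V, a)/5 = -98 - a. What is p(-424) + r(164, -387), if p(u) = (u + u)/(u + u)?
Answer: -1444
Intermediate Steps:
r(V, a) = 490 + 5*a (r(V, a) = -5*(-98 - a) = 490 + 5*a)
p(u) = 1 (p(u) = (2*u)/((2*u)) = (2*u)*(1/(2*u)) = 1)
p(-424) + r(164, -387) = 1 + (490 + 5*(-387)) = 1 + (490 - 1935) = 1 - 1445 = -1444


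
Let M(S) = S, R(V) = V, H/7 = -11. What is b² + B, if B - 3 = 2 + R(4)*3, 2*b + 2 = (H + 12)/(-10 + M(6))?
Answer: 4337/64 ≈ 67.766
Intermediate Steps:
H = -77 (H = 7*(-11) = -77)
b = 57/8 (b = -1 + ((-77 + 12)/(-10 + 6))/2 = -1 + (-65/(-4))/2 = -1 + (-65*(-¼))/2 = -1 + (½)*(65/4) = -1 + 65/8 = 57/8 ≈ 7.1250)
B = 17 (B = 3 + (2 + 4*3) = 3 + (2 + 12) = 3 + 14 = 17)
b² + B = (57/8)² + 17 = 3249/64 + 17 = 4337/64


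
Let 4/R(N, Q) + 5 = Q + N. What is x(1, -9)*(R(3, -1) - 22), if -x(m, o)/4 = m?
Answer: 280/3 ≈ 93.333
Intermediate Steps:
x(m, o) = -4*m
R(N, Q) = 4/(-5 + N + Q) (R(N, Q) = 4/(-5 + (Q + N)) = 4/(-5 + (N + Q)) = 4/(-5 + N + Q))
x(1, -9)*(R(3, -1) - 22) = (-4*1)*(4/(-5 + 3 - 1) - 22) = -4*(4/(-3) - 22) = -4*(4*(-⅓) - 22) = -4*(-4/3 - 22) = -4*(-70/3) = 280/3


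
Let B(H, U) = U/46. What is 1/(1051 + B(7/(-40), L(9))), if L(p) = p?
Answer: 46/48355 ≈ 0.00095130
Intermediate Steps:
B(H, U) = U/46 (B(H, U) = U*(1/46) = U/46)
1/(1051 + B(7/(-40), L(9))) = 1/(1051 + (1/46)*9) = 1/(1051 + 9/46) = 1/(48355/46) = 46/48355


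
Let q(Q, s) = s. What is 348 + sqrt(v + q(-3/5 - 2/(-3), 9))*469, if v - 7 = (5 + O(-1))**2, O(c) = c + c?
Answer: 2693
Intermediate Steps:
O(c) = 2*c
v = 16 (v = 7 + (5 + 2*(-1))**2 = 7 + (5 - 2)**2 = 7 + 3**2 = 7 + 9 = 16)
348 + sqrt(v + q(-3/5 - 2/(-3), 9))*469 = 348 + sqrt(16 + 9)*469 = 348 + sqrt(25)*469 = 348 + 5*469 = 348 + 2345 = 2693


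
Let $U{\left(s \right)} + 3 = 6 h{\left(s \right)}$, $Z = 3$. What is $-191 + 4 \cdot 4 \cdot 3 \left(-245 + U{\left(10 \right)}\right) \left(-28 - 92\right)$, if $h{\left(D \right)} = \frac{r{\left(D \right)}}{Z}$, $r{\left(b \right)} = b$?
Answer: $1313089$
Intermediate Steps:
$h{\left(D \right)} = \frac{D}{3}$
$U{\left(s \right)} = -3 + 2 s$ ($U{\left(s \right)} = -3 + 6 \frac{s}{3} = -3 + 2 s$)
$-191 + 4 \cdot 4 \cdot 3 \left(-245 + U{\left(10 \right)}\right) \left(-28 - 92\right) = -191 + 4 \cdot 4 \cdot 3 \left(-245 + \left(-3 + 2 \cdot 10\right)\right) \left(-28 - 92\right) = -191 + 16 \cdot 3 \left(-245 + \left(-3 + 20\right)\right) \left(-120\right) = -191 + 48 \left(-245 + 17\right) \left(-120\right) = -191 + 48 \left(\left(-228\right) \left(-120\right)\right) = -191 + 48 \cdot 27360 = -191 + 1313280 = 1313089$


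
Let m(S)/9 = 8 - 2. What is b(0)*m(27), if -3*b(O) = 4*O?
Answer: 0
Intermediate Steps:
b(O) = -4*O/3
m(S) = 54 (m(S) = 9*(8 - 2) = 9*6 = 54)
b(0)*m(27) = -4/3*0*54 = 0*54 = 0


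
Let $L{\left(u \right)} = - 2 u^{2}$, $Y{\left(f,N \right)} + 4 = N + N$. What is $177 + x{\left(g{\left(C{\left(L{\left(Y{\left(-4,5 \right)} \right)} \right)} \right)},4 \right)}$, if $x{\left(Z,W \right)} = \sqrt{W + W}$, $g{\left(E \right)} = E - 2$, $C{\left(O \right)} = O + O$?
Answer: $177 + 2 \sqrt{2} \approx 179.83$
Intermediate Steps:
$Y{\left(f,N \right)} = -4 + 2 N$ ($Y{\left(f,N \right)} = -4 + \left(N + N\right) = -4 + 2 N$)
$C{\left(O \right)} = 2 O$
$g{\left(E \right)} = -2 + E$
$x{\left(Z,W \right)} = \sqrt{2} \sqrt{W}$ ($x{\left(Z,W \right)} = \sqrt{2 W} = \sqrt{2} \sqrt{W}$)
$177 + x{\left(g{\left(C{\left(L{\left(Y{\left(-4,5 \right)} \right)} \right)} \right)},4 \right)} = 177 + \sqrt{2} \sqrt{4} = 177 + \sqrt{2} \cdot 2 = 177 + 2 \sqrt{2}$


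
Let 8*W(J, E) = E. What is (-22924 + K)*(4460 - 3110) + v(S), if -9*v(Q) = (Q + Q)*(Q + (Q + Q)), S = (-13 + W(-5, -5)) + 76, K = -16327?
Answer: -5087178601/96 ≈ -5.2991e+7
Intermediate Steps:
W(J, E) = E/8
S = 499/8 (S = (-13 + (1/8)*(-5)) + 76 = (-13 - 5/8) + 76 = -109/8 + 76 = 499/8 ≈ 62.375)
v(Q) = -2*Q**2/3 (v(Q) = -(Q + Q)*(Q + (Q + Q))/9 = -2*Q*(Q + 2*Q)/9 = -2*Q*3*Q/9 = -2*Q**2/3)
(-22924 + K)*(4460 - 3110) + v(S) = (-22924 - 16327)*(4460 - 3110) - 2*(499/8)**2/3 = -39251*1350 - 2/3*249001/64 = -52988850 - 249001/96 = -5087178601/96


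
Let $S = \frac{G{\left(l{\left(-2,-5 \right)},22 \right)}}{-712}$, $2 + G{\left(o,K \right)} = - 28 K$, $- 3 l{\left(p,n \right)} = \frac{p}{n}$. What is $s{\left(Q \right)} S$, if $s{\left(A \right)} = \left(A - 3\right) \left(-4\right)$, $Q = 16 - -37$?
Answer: $- \frac{15450}{89} \approx -173.6$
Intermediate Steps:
$l{\left(p,n \right)} = - \frac{p}{3 n}$ ($l{\left(p,n \right)} = - \frac{p \frac{1}{n}}{3} = - \frac{p}{3 n}$)
$G{\left(o,K \right)} = -2 - 28 K$
$Q = 53$ ($Q = 16 + 37 = 53$)
$s{\left(A \right)} = 12 - 4 A$ ($s{\left(A \right)} = \left(-3 + A\right) \left(-4\right) = 12 - 4 A$)
$S = \frac{309}{356}$ ($S = \frac{-2 - 616}{-712} = \left(-2 - 616\right) \left(- \frac{1}{712}\right) = \left(-618\right) \left(- \frac{1}{712}\right) = \frac{309}{356} \approx 0.86798$)
$s{\left(Q \right)} S = \left(12 - 212\right) \frac{309}{356} = \left(-200\right) \frac{309}{356} = - \frac{15450}{89}$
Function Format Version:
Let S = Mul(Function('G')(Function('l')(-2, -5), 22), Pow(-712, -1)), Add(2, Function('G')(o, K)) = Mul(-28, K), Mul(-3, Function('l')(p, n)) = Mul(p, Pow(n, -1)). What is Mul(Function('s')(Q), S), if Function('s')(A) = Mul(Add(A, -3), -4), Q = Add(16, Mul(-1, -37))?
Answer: Rational(-15450, 89) ≈ -173.60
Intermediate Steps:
Function('l')(p, n) = Mul(Rational(-1, 3), p, Pow(n, -1)) (Function('l')(p, n) = Mul(Rational(-1, 3), Mul(p, Pow(n, -1))) = Mul(Rational(-1, 3), p, Pow(n, -1)))
Function('G')(o, K) = Add(-2, Mul(-28, K))
Q = 53 (Q = Add(16, 37) = 53)
Function('s')(A) = Add(12, Mul(-4, A)) (Function('s')(A) = Mul(Add(-3, A), -4) = Add(12, Mul(-4, A)))
S = Rational(309, 356) (S = Mul(Add(-2, Mul(-28, 22)), Pow(-712, -1)) = Mul(Add(-2, -616), Rational(-1, 712)) = Mul(-618, Rational(-1, 712)) = Rational(309, 356) ≈ 0.86798)
Mul(Function('s')(Q), S) = Mul(Add(12, Mul(-4, 53)), Rational(309, 356)) = Mul(Add(12, -212), Rational(309, 356)) = Mul(-200, Rational(309, 356)) = Rational(-15450, 89)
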